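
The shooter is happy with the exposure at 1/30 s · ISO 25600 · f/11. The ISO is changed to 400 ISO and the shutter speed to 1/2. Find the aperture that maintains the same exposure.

f/5.6

ISO: 25600 → 12800 → 6400 → 3200 → 1600 → 800 → 400 — 6 stops dropped (darker).
Shutter speed: 1/30 → 1/15 → 1/8 → 1/4 → 1/2 — 4 stops longer (brighter).
Net change so far: 2 stops darker. Offset with the aperture: f/11 → f/8 → f/5.6.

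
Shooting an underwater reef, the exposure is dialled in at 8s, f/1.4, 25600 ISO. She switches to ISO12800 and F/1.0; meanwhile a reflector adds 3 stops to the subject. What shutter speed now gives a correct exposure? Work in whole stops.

Scene light: 3 stops brighter.
ISO: 25600 → 12800 — 1 stop lower (darker).
Aperture: f/1.4 → f/1.0 — 1 stop opened up (brighter).
Net so far: 3 stops brighter. Shutter speed: 8 → 4 → 2 → 1.

1 s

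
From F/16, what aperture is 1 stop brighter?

f/11

Aperture: f/16 → f/11 — 1 stop wider (brighter).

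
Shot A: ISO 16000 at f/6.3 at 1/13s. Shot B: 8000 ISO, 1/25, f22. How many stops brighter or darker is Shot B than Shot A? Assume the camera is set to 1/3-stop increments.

Aperture: f/6.3 → f/7.1 → f/8 → f/9 → f/10 → f/11 → f/13 → f/14 → f/16 → f/18 → f/20 → f/22 — 3 2/3 stops stopped down (darker).
Shutter speed: 1/13 → 1/15 → 1/20 → 1/25 — 1 stop faster (darker).
ISO: 16000 → 12800 → 10000 → 8000 — 1 stop lower (darker).
Net: −3 2/3 −1 −1 = −5 2/3 stops.

5 2/3 stops darker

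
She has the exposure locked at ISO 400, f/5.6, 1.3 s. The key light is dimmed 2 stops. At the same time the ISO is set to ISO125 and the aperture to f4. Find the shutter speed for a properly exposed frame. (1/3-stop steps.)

8 s

Scene light: 2 stops darker.
ISO: 400 → 320 → 250 → 200 → 160 → 125 — 1 2/3 stops dropped (darker).
Aperture: f/5.6 → f/5 → f/4.5 → f/4 — 1 stop wider (brighter).
Net so far: 2 2/3 stops darker. Shutter speed: 1.3 → 1.6 → 2 → 2.5 → 3.2 → 4 → 5 → 6 → 8.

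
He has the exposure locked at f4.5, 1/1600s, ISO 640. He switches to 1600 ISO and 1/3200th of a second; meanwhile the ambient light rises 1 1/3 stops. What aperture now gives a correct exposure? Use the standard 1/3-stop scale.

Scene light: 1 1/3 stops brighter.
ISO: 640 → 800 → 1000 → 1250 → 1600 — 1 1/3 stops raised (brighter).
Shutter speed: 1/1600 → 1/2000 → 1/2500 → 1/3200 — 1 stop shorter (darker).
Net so far: 1 2/3 stops brighter. Aperture: f/4.5 → f/5 → f/5.6 → f/6.3 → f/7.1 → f/8.

f/8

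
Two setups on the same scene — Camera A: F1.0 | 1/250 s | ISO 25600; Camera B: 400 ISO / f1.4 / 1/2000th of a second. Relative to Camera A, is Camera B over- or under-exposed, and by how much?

10 stops darker

Aperture: f/1.0 → f/1.4 — 1 stop narrower (darker).
Shutter speed: 1/250 → 1/500 → 1/1000 → 1/2000 — 3 stops shorter (darker).
ISO: 25600 → 12800 → 6400 → 3200 → 1600 → 800 → 400 — 6 stops lower (darker).
Net: −1 −3 −6 = −10 stops.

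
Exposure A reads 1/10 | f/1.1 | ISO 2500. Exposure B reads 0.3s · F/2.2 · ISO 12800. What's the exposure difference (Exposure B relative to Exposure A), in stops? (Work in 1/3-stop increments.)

2 stops brighter

Aperture: f/1.1 → f/1.2 → f/1.4 → f/1.6 → f/1.8 → f/2 → f/2.2 — 2 stops smaller aperture (darker).
Shutter speed: 1/10 → 1/8 → 1/6 → 1/5 → 1/4 → 0.3 — 1 2/3 stops longer (brighter).
ISO: 2500 → 3200 → 4000 → 5000 → 6400 → 8000 → 10000 → 12800 — 2 1/3 stops raised (brighter).
Net: −2 +1 2/3 +2 1/3 = +2 stops.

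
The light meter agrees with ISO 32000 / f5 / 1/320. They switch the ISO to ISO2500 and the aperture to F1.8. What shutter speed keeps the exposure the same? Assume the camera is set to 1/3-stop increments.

1/200s

ISO: 32000 → 25600 → 20000 → 16000 → 12800 → 10000 → 8000 → 6400 → 5000 → 4000 → 3200 → 2500 — 3 2/3 stops lower (darker).
Aperture: f/5 → f/4.5 → f/4 → f/3.5 → f/3.2 → f/2.8 → f/2.5 → f/2.2 → f/2 → f/1.8 — 3 stops wider (brighter).
Net change so far: 2/3 stop darker. Offset with the shutter speed: 1/320 → 1/250 → 1/200.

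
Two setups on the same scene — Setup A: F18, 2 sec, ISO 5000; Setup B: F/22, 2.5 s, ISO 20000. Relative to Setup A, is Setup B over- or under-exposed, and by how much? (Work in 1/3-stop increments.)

Aperture: f/18 → f/20 → f/22 — 2/3 stop narrower (darker).
Shutter speed: 2 → 2.5 — 1/3 stop slower (brighter).
ISO: 5000 → 6400 → 8000 → 10000 → 12800 → 16000 → 20000 — 2 stops higher (brighter).
Net: −2/3 +1/3 +2 = +1 2/3 stops.

1 2/3 stops brighter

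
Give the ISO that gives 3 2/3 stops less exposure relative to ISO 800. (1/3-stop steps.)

ISO: 800 → 640 → 500 → 400 → 320 → 250 → 200 → 160 → 125 → 100 → 80 → 64 — 3 2/3 stops dropped (darker).

ISO 64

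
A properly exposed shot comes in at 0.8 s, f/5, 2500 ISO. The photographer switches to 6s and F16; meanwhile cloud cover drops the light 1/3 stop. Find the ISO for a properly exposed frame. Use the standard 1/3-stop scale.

ISO 4000

Scene light: 1/3 stop darker.
Shutter speed: 0.8 → 1 → 1.3 → 1.6 → 2 → 2.5 → 3.2 → 4 → 5 → 6 — 3 stops longer (brighter).
Aperture: f/5 → f/5.6 → f/6.3 → f/7.1 → f/8 → f/9 → f/10 → f/11 → f/13 → f/14 → f/16 — 3 1/3 stops smaller aperture (darker).
Net so far: 2/3 stop darker. ISO: 2500 → 3200 → 4000.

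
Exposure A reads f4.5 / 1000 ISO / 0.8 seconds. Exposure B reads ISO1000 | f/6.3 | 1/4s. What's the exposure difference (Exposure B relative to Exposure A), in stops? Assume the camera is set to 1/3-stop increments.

Aperture: f/4.5 → f/5 → f/5.6 → f/6.3 — 1 stop narrower (darker).
Shutter speed: 0.8 → 0.6 → 0.5 → 0.4 → 0.3 → 1/4 — 1 2/3 stops shorter (darker).
ISO: unchanged.
Net: −1 −1 2/3 = −2 2/3 stops.

2 2/3 stops darker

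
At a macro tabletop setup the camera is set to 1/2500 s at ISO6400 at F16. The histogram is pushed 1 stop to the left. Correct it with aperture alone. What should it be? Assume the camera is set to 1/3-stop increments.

f/11

Underexposed by 1 stop → need 1 stop brighter.
Aperture: f/16 → f/14 → f/13 → f/11.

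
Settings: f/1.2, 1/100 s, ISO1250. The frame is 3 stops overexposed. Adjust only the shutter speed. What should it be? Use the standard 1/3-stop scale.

1/800s

Overexposed by 3 stops → need 3 stops darker.
Shutter speed: 1/100 → 1/125 → 1/160 → 1/200 → 1/250 → 1/320 → 1/400 → 1/500 → 1/640 → 1/800.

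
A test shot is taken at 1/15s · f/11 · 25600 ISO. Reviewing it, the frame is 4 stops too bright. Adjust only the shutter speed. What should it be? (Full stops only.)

1/250s

Overexposed by 4 stops → need 4 stops darker.
Shutter speed: 1/15 → 1/30 → 1/60 → 1/125 → 1/250.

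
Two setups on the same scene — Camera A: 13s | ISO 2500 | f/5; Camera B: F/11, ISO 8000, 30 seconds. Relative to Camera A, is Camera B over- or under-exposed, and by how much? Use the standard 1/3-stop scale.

2/3 stop brighter

Aperture: f/5 → f/5.6 → f/6.3 → f/7.1 → f/8 → f/9 → f/10 → f/11 — 2 1/3 stops stopped down (darker).
Shutter speed: 13 → 15 → 20 → 25 → 30 — 1 1/3 stops longer (brighter).
ISO: 2500 → 3200 → 4000 → 5000 → 6400 → 8000 — 1 2/3 stops higher (brighter).
Net: −2 1/3 +1 1/3 +1 2/3 = +2/3 stops.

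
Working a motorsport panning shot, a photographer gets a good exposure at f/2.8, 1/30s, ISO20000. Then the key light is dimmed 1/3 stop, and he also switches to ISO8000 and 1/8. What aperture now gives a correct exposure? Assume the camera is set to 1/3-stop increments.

f/3.2

Scene light: 1/3 stop darker.
ISO: 20000 → 16000 → 12800 → 10000 → 8000 — 1 1/3 stops lower (darker).
Shutter speed: 1/30 → 1/25 → 1/20 → 1/15 → 1/13 → 1/10 → 1/8 — 2 stops longer (brighter).
Net so far: 1/3 stop brighter. Aperture: f/2.8 → f/3.2.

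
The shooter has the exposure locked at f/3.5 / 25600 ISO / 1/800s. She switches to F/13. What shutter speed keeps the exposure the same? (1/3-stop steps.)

1/60s

Aperture: f/3.5 → f/4 → f/4.5 → f/5 → f/5.6 → f/6.3 → f/7.1 → f/8 → f/9 → f/10 → f/11 → f/13 — 3 2/3 stops smaller aperture (darker).
Need 3 2/3 stops brighter from the shutter speed: 1/800 → 1/640 → 1/500 → 1/400 → 1/320 → 1/250 → 1/200 → 1/160 → 1/125 → 1/100 → 1/80 → 1/60.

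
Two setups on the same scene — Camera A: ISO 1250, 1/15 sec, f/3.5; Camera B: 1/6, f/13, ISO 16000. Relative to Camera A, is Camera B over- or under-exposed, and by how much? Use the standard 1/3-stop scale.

Aperture: f/3.5 → f/4 → f/4.5 → f/5 → f/5.6 → f/6.3 → f/7.1 → f/8 → f/9 → f/10 → f/11 → f/13 — 3 2/3 stops narrower (darker).
Shutter speed: 1/15 → 1/13 → 1/10 → 1/8 → 1/6 — 1 1/3 stops longer (brighter).
ISO: 1250 → 1600 → 2000 → 2500 → 3200 → 4000 → 5000 → 6400 → 8000 → 10000 → 12800 → 16000 — 3 2/3 stops higher (brighter).
Net: −3 2/3 +1 1/3 +3 2/3 = +1 1/3 stops.

1 1/3 stops brighter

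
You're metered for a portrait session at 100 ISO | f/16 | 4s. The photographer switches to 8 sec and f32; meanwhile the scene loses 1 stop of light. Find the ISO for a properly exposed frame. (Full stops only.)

ISO 400

Scene light: 1 stop darker.
Shutter speed: 4 → 8 — 1 stop longer (brighter).
Aperture: f/16 → f/22 → f/32 — 2 stops stopped down (darker).
Net so far: 2 stops darker. ISO: 100 → 200 → 400.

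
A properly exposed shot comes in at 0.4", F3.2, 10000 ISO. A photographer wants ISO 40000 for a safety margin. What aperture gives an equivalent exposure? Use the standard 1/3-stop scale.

f/6.3

ISO: 10000 → 12800 → 16000 → 20000 → 25600 → 32000 → 40000 — 2 stops higher (brighter).
Need 2 stops darker from the aperture: f/3.2 → f/3.5 → f/4 → f/4.5 → f/5 → f/5.6 → f/6.3.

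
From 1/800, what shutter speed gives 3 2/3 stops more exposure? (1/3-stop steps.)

1/60s

Shutter speed: 1/800 → 1/640 → 1/500 → 1/400 → 1/320 → 1/250 → 1/200 → 1/160 → 1/125 → 1/100 → 1/80 → 1/60 — 3 2/3 stops longer (brighter).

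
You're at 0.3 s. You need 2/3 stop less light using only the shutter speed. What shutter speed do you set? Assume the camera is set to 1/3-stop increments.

1/5s

Shutter speed: 0.3 → 1/4 → 1/5 — 2/3 stop shorter (darker).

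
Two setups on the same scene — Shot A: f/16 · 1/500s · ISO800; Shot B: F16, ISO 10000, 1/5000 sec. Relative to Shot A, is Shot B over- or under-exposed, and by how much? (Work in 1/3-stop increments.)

Aperture: unchanged.
Shutter speed: 1/500 → 1/640 → 1/800 → 1/1000 → 1/1250 → 1/1600 → 1/2000 → 1/2500 → 1/3200 → 1/4000 → 1/5000 — 3 1/3 stops shorter (darker).
ISO: 800 → 1000 → 1250 → 1600 → 2000 → 2500 → 3200 → 4000 → 5000 → 6400 → 8000 → 10000 — 3 2/3 stops raised (brighter).
Net: −3 1/3 +3 2/3 = +1/3 stops.

1/3 stop brighter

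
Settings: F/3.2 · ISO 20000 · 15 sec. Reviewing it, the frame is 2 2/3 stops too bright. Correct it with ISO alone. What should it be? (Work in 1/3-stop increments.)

ISO 3200

Overexposed by 2 2/3 stops → need 2 2/3 stops darker.
ISO: 20000 → 16000 → 12800 → 10000 → 8000 → 6400 → 5000 → 4000 → 3200.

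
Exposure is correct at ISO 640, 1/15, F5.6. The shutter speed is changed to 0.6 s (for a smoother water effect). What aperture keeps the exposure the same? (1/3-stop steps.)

Shutter speed: 1/15 → 1/13 → 1/10 → 1/8 → 1/6 → 1/5 → 1/4 → 0.3 → 0.4 → 0.5 → 0.6 — 3 1/3 stops slower (brighter).
Need 3 1/3 stops darker from the aperture: f/5.6 → f/6.3 → f/7.1 → f/8 → f/9 → f/10 → f/11 → f/13 → f/14 → f/16 → f/18.

f/18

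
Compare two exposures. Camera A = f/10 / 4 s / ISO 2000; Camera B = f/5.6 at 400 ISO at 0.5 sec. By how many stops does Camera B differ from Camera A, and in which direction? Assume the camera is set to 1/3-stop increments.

Aperture: f/10 → f/9 → f/8 → f/7.1 → f/6.3 → f/5.6 — 1 2/3 stops larger aperture (brighter).
Shutter speed: 4 → 3.2 → 2.5 → 2 → 1.6 → 1.3 → 1 → 0.8 → 0.6 → 0.5 — 3 stops shorter (darker).
ISO: 2000 → 1600 → 1250 → 1000 → 800 → 640 → 500 → 400 — 2 1/3 stops lower (darker).
Net: +1 2/3 −3 −2 1/3 = −3 2/3 stops.

3 2/3 stops darker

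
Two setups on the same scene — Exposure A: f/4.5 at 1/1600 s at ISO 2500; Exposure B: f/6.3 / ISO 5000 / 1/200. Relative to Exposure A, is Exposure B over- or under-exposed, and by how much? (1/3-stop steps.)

3 stops brighter

Aperture: f/4.5 → f/5 → f/5.6 → f/6.3 — 1 stop smaller aperture (darker).
Shutter speed: 1/1600 → 1/1250 → 1/1000 → 1/800 → 1/640 → 1/500 → 1/400 → 1/320 → 1/250 → 1/200 — 3 stops longer (brighter).
ISO: 2500 → 3200 → 4000 → 5000 — 1 stop raised (brighter).
Net: −1 +3 +1 = +3 stops.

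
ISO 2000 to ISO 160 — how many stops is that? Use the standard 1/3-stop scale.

2000 → 1600 → 1250 → 1000 → 800 → 640 → 500 → 400 → 320 → 250 → 200 → 160 — count the steps: 11 third-stops = 3 2/3 stops.

3 2/3 stops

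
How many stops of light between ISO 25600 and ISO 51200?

25600 → 51200 — count the steps: 1 stop.

1 stop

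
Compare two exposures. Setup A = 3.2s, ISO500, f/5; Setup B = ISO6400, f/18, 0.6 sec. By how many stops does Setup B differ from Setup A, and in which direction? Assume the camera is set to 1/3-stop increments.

2 1/3 stops darker

Aperture: f/5 → f/5.6 → f/6.3 → f/7.1 → f/8 → f/9 → f/10 → f/11 → f/13 → f/14 → f/16 → f/18 — 3 2/3 stops narrower (darker).
Shutter speed: 3.2 → 2.5 → 2 → 1.6 → 1.3 → 1 → 0.8 → 0.6 — 2 1/3 stops faster (darker).
ISO: 500 → 640 → 800 → 1000 → 1250 → 1600 → 2000 → 2500 → 3200 → 4000 → 5000 → 6400 — 3 2/3 stops raised (brighter).
Net: −3 2/3 −2 1/3 +3 2/3 = −2 1/3 stops.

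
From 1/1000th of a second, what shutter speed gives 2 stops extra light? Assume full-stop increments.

1/250s

Shutter speed: 1/1000 → 1/500 → 1/250 — 2 stops slower (brighter).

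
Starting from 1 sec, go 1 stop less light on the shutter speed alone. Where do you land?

Shutter speed: 1 → 1/2 — 1 stop shorter (darker).

1/2s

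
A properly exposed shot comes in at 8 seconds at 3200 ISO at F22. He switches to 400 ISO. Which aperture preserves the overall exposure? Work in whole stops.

ISO: 3200 → 1600 → 800 → 400 — 3 stops dropped (darker).
Need 3 stops brighter from the aperture: f/22 → f/16 → f/11 → f/8.

f/8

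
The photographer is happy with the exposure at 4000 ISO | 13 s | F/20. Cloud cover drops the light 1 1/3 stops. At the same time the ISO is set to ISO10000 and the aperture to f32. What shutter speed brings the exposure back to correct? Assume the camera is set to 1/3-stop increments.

Scene light: 1 1/3 stops darker.
ISO: 4000 → 5000 → 6400 → 8000 → 10000 — 1 1/3 stops raised (brighter).
Aperture: f/20 → f/22 → f/25 → f/29 → f/32 — 1 1/3 stops narrower (darker).
Net so far: 1 1/3 stops darker. Shutter speed: 13 → 15 → 20 → 25 → 30.

30 s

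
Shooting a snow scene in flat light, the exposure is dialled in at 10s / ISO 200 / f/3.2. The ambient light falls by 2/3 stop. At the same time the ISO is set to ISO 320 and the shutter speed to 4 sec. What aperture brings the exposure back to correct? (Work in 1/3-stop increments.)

Scene light: 2/3 stop darker.
ISO: 200 → 250 → 320 — 2/3 stop raised (brighter).
Shutter speed: 10 → 8 → 6 → 5 → 4 — 1 1/3 stops faster (darker).
Net so far: 1 1/3 stops darker. Aperture: f/3.2 → f/2.8 → f/2.5 → f/2.2 → f/2.

f/2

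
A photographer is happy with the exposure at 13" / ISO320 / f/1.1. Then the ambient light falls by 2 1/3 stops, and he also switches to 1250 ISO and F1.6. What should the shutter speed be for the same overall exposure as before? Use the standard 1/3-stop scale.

Scene light: 2 1/3 stops darker.
ISO: 320 → 400 → 500 → 640 → 800 → 1000 → 1250 — 2 stops raised (brighter).
Aperture: f/1.1 → f/1.2 → f/1.4 → f/1.6 — 1 stop narrower (darker).
Net so far: 1 1/3 stops darker. Shutter speed: 13 → 15 → 20 → 25 → 30.

30 s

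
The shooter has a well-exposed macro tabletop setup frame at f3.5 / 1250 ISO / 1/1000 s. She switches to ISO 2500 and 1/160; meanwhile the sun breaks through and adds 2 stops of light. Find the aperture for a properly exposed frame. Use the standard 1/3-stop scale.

f/25

Scene light: 2 stops brighter.
ISO: 1250 → 1600 → 2000 → 2500 — 1 stop raised (brighter).
Shutter speed: 1/1000 → 1/800 → 1/640 → 1/500 → 1/400 → 1/320 → 1/250 → 1/200 → 1/160 — 2 2/3 stops slower (brighter).
Net so far: 5 2/3 stops brighter. Aperture: f/3.5 → f/4 → f/4.5 → f/5 → f/5.6 → f/6.3 → f/7.1 → f/8 → f/9 → f/10 → f/11 → f/13 → f/14 → f/16 → f/18 → f/20 → f/22 → f/25.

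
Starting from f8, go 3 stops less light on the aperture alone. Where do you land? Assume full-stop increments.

f/22

Aperture: f/8 → f/11 → f/16 → f/22 — 3 stops stopped down (darker).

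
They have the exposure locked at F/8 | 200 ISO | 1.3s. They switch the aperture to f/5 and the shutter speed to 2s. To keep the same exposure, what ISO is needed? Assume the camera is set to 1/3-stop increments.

ISO 50

Aperture: f/8 → f/7.1 → f/6.3 → f/5.6 → f/5 — 1 1/3 stops opened up (brighter).
Shutter speed: 1.3 → 1.6 → 2 — 2/3 stop longer (brighter).
Net change so far: 2 stops brighter. Offset with the ISO: 200 → 160 → 125 → 100 → 80 → 64 → 50.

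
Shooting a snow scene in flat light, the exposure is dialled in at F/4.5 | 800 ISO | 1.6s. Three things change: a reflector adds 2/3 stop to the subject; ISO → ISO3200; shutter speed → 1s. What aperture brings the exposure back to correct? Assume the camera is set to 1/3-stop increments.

Scene light: 2/3 stop brighter.
ISO: 800 → 1000 → 1250 → 1600 → 2000 → 2500 → 3200 — 2 stops raised (brighter).
Shutter speed: 1.6 → 1.3 → 1 — 2/3 stop shorter (darker).
Net so far: 2 stops brighter. Aperture: f/4.5 → f/5 → f/5.6 → f/6.3 → f/7.1 → f/8 → f/9.

f/9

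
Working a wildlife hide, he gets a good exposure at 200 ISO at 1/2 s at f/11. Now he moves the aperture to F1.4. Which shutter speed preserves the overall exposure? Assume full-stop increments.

1/125s

Aperture: f/11 → f/8 → f/5.6 → f/4 → f/2.8 → f/2 → f/1.4 — 6 stops larger aperture (brighter).
Need 6 stops darker from the shutter speed: 1/2 → 1/4 → 1/8 → 1/15 → 1/30 → 1/60 → 1/125.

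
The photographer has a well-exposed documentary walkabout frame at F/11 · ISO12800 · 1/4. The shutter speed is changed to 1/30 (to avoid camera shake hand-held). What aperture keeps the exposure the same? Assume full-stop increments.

f/4

Shutter speed: 1/4 → 1/8 → 1/15 → 1/30 — 3 stops faster (darker).
Need 3 stops brighter from the aperture: f/11 → f/8 → f/5.6 → f/4.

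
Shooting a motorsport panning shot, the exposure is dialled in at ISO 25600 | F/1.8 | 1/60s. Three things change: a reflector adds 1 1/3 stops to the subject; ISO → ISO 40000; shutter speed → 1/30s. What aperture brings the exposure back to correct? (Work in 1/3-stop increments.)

Scene light: 1 1/3 stops brighter.
ISO: 25600 → 32000 → 40000 — 2/3 stop higher (brighter).
Shutter speed: 1/60 → 1/50 → 1/40 → 1/30 — 1 stop slower (brighter).
Net so far: 3 stops brighter. Aperture: f/1.8 → f/2 → f/2.2 → f/2.5 → f/2.8 → f/3.2 → f/3.5 → f/4 → f/4.5 → f/5.

f/5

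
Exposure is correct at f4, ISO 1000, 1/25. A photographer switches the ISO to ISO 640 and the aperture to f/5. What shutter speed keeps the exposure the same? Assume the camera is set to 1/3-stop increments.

1/10s

ISO: 1000 → 800 → 640 — 2/3 stop dropped (darker).
Aperture: f/4 → f/4.5 → f/5 — 2/3 stop narrower (darker).
Net change so far: 1 1/3 stops darker. Offset with the shutter speed: 1/25 → 1/20 → 1/15 → 1/13 → 1/10.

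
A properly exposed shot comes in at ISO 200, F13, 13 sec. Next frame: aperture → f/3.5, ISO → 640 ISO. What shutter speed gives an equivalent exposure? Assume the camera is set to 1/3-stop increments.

0.3 s

Aperture: f/13 → f/11 → f/10 → f/9 → f/8 → f/7.1 → f/6.3 → f/5.6 → f/5 → f/4.5 → f/4 → f/3.5 — 3 2/3 stops opened up (brighter).
ISO: 200 → 250 → 320 → 400 → 500 → 640 — 1 2/3 stops raised (brighter).
Net change so far: 5 1/3 stops brighter. Offset with the shutter speed: 13 → 10 → 8 → 6 → 5 → 4 → 3.2 → 2.5 → 2 → 1.6 → 1.3 → 1 → 0.8 → 0.6 → 0.5 → 0.4 → 0.3.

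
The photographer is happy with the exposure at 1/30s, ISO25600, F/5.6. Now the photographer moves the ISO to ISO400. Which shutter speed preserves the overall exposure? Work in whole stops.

ISO: 25600 → 12800 → 6400 → 3200 → 1600 → 800 → 400 — 6 stops lower (darker).
Need 6 stops brighter from the shutter speed: 1/30 → 1/15 → 1/8 → 1/4 → 1/2 → 1 → 2.

2 s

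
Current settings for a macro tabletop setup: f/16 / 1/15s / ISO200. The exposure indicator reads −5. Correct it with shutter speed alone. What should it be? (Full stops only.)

2 s

Underexposed by 5 stops → need 5 stops brighter.
Shutter speed: 1/15 → 1/8 → 1/4 → 1/2 → 1 → 2.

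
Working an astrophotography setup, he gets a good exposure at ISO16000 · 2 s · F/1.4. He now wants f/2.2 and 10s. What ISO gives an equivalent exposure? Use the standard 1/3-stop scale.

Aperture: f/1.4 → f/1.6 → f/1.8 → f/2 → f/2.2 — 1 1/3 stops narrower (darker).
Shutter speed: 2 → 2.5 → 3.2 → 4 → 5 → 6 → 8 → 10 — 2 1/3 stops slower (brighter).
Net change so far: 1 stop brighter. Offset with the ISO: 16000 → 12800 → 10000 → 8000.

ISO 8000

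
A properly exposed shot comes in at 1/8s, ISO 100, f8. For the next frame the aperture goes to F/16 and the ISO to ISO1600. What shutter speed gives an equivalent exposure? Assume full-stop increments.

1/30s

Aperture: f/8 → f/11 → f/16 — 2 stops smaller aperture (darker).
ISO: 100 → 200 → 400 → 800 → 1600 — 4 stops raised (brighter).
Net change so far: 2 stops brighter. Offset with the shutter speed: 1/8 → 1/15 → 1/30.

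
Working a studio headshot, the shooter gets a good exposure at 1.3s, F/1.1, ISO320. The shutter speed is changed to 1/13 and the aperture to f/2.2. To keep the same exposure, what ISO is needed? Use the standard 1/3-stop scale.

ISO 20000

Shutter speed: 1.3 → 1 → 0.8 → 0.6 → 0.5 → 0.4 → 0.3 → 1/4 → 1/5 → 1/6 → 1/8 → 1/10 → 1/13 — 4 stops faster (darker).
Aperture: f/1.1 → f/1.2 → f/1.4 → f/1.6 → f/1.8 → f/2 → f/2.2 — 2 stops narrower (darker).
Net change so far: 6 stops darker. Offset with the ISO: 320 → 400 → 500 → 640 → 800 → 1000 → 1250 → 1600 → 2000 → 2500 → 3200 → 4000 → 5000 → 6400 → 8000 → 10000 → 12800 → 16000 → 20000.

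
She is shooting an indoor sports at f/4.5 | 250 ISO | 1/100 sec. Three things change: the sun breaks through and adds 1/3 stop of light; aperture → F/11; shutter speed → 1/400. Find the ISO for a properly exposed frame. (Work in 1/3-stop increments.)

Scene light: 1/3 stop brighter.
Aperture: f/4.5 → f/5 → f/5.6 → f/6.3 → f/7.1 → f/8 → f/9 → f/10 → f/11 — 2 2/3 stops smaller aperture (darker).
Shutter speed: 1/100 → 1/125 → 1/160 → 1/200 → 1/250 → 1/320 → 1/400 — 2 stops faster (darker).
Net so far: 4 1/3 stops darker. ISO: 250 → 320 → 400 → 500 → 640 → 800 → 1000 → 1250 → 1600 → 2000 → 2500 → 3200 → 4000 → 5000.

ISO 5000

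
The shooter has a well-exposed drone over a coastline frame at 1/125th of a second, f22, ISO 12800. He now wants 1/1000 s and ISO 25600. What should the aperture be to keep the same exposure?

f/11

Shutter speed: 1/125 → 1/250 → 1/500 → 1/1000 — 3 stops faster (darker).
ISO: 12800 → 25600 — 1 stop higher (brighter).
Net change so far: 2 stops darker. Offset with the aperture: f/22 → f/16 → f/11.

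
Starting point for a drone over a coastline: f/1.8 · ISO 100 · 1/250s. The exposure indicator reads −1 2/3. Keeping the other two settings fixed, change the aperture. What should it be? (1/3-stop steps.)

Underexposed by 1 2/3 stops → need 1 2/3 stops brighter.
Aperture: f/1.8 → f/1.6 → f/1.4 → f/1.2 → f/1.1 → f/1.0.

f/1.0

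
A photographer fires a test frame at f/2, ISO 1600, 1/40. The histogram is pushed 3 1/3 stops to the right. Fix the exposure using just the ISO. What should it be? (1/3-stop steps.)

Overexposed by 3 1/3 stops → need 3 1/3 stops darker.
ISO: 1600 → 1250 → 1000 → 800 → 640 → 500 → 400 → 320 → 250 → 200 → 160.

ISO 160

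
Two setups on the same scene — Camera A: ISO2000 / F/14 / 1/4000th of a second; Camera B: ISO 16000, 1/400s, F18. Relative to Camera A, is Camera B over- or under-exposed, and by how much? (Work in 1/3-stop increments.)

5 2/3 stops brighter

Aperture: f/14 → f/16 → f/18 — 2/3 stop smaller aperture (darker).
Shutter speed: 1/4000 → 1/3200 → 1/2500 → 1/2000 → 1/1600 → 1/1250 → 1/1000 → 1/800 → 1/640 → 1/500 → 1/400 — 3 1/3 stops slower (brighter).
ISO: 2000 → 2500 → 3200 → 4000 → 5000 → 6400 → 8000 → 10000 → 12800 → 16000 — 3 stops raised (brighter).
Net: −2/3 +3 1/3 +3 = +5 2/3 stops.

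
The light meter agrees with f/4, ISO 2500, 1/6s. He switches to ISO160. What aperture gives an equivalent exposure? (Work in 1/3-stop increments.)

f/1.0

ISO: 2500 → 2000 → 1600 → 1250 → 1000 → 800 → 640 → 500 → 400 → 320 → 250 → 200 → 160 — 4 stops lower (darker).
Need 4 stops brighter from the aperture: f/4 → f/3.5 → f/3.2 → f/2.8 → f/2.5 → f/2.2 → f/2 → f/1.8 → f/1.6 → f/1.4 → f/1.2 → f/1.1 → f/1.0.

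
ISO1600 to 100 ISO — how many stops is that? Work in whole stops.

1600 → 800 → 400 → 200 → 100 — count the steps: 4 stops.

4 stops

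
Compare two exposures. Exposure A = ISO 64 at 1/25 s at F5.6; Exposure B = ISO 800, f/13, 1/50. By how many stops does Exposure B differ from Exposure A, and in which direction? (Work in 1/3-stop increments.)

1/3 stop brighter

Aperture: f/5.6 → f/6.3 → f/7.1 → f/8 → f/9 → f/10 → f/11 → f/13 — 2 1/3 stops narrower (darker).
Shutter speed: 1/25 → 1/30 → 1/40 → 1/50 — 1 stop shorter (darker).
ISO: 64 → 80 → 100 → 125 → 160 → 200 → 250 → 320 → 400 → 500 → 640 → 800 — 3 2/3 stops raised (brighter).
Net: −2 1/3 −1 +3 2/3 = +1/3 stops.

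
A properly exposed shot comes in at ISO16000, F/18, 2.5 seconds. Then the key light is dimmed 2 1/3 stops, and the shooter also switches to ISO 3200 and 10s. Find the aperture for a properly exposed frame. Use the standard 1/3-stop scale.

f/7.1

Scene light: 2 1/3 stops darker.
ISO: 16000 → 12800 → 10000 → 8000 → 6400 → 5000 → 4000 → 3200 — 2 1/3 stops dropped (darker).
Shutter speed: 2.5 → 3.2 → 4 → 5 → 6 → 8 → 10 — 2 stops slower (brighter).
Net so far: 2 2/3 stops darker. Aperture: f/18 → f/16 → f/14 → f/13 → f/11 → f/10 → f/9 → f/8 → f/7.1.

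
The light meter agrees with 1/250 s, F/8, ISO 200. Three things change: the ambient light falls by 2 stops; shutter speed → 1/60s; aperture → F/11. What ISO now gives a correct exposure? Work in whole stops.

ISO 400

Scene light: 2 stops darker.
Shutter speed: 1/250 → 1/125 → 1/60 — 2 stops slower (brighter).
Aperture: f/8 → f/11 — 1 stop narrower (darker).
Net so far: 1 stop darker. ISO: 200 → 400.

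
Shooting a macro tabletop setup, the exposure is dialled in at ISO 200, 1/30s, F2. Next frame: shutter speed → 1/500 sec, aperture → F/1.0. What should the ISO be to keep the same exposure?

Shutter speed: 1/30 → 1/60 → 1/125 → 1/250 → 1/500 — 4 stops shorter (darker).
Aperture: f/2 → f/1.4 → f/1.0 — 2 stops opened up (brighter).
Net change so far: 2 stops darker. Offset with the ISO: 200 → 400 → 800.

ISO 800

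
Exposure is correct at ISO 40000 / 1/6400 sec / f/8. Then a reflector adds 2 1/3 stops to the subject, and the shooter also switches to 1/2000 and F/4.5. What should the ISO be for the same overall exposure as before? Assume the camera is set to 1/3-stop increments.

ISO 800

Scene light: 2 1/3 stops brighter.
Shutter speed: 1/6400 → 1/5000 → 1/4000 → 1/3200 → 1/2500 → 1/2000 — 1 2/3 stops longer (brighter).
Aperture: f/8 → f/7.1 → f/6.3 → f/5.6 → f/5 → f/4.5 — 1 2/3 stops larger aperture (brighter).
Net so far: 5 2/3 stops brighter. ISO: 40000 → 32000 → 25600 → 20000 → 16000 → 12800 → 10000 → 8000 → 6400 → 5000 → 4000 → 3200 → 2500 → 2000 → 1600 → 1250 → 1000 → 800.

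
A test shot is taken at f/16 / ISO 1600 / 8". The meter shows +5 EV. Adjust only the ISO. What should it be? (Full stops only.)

Overexposed by 5 stops → need 5 stops darker.
ISO: 1600 → 800 → 400 → 200 → 100 → 50.

ISO 50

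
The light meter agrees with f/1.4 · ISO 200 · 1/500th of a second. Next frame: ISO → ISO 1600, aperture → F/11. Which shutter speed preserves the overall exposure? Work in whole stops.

1/60s

ISO: 200 → 400 → 800 → 1600 — 3 stops raised (brighter).
Aperture: f/1.4 → f/2 → f/2.8 → f/4 → f/5.6 → f/8 → f/11 — 6 stops narrower (darker).
Net change so far: 3 stops darker. Offset with the shutter speed: 1/500 → 1/250 → 1/125 → 1/60.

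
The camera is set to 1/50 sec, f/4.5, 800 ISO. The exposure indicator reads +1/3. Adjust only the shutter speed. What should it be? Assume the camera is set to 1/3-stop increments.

1/60s

Overexposed by 1/3 stop → need 1/3 stop darker.
Shutter speed: 1/50 → 1/60.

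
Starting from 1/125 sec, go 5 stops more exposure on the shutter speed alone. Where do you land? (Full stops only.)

1/4s

Shutter speed: 1/125 → 1/60 → 1/30 → 1/15 → 1/8 → 1/4 — 5 stops longer (brighter).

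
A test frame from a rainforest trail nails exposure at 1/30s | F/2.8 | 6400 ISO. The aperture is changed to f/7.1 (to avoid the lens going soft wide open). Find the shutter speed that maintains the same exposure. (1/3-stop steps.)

1/5s

Aperture: f/2.8 → f/3.2 → f/3.5 → f/4 → f/4.5 → f/5 → f/5.6 → f/6.3 → f/7.1 — 2 2/3 stops smaller aperture (darker).
Need 2 2/3 stops brighter from the shutter speed: 1/30 → 1/25 → 1/20 → 1/15 → 1/13 → 1/10 → 1/8 → 1/6 → 1/5.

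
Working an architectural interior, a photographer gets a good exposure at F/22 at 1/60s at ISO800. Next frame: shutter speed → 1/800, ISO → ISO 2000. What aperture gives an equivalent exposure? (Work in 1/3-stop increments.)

Shutter speed: 1/60 → 1/80 → 1/100 → 1/125 → 1/160 → 1/200 → 1/250 → 1/320 → 1/400 → 1/500 → 1/640 → 1/800 — 3 2/3 stops shorter (darker).
ISO: 800 → 1000 → 1250 → 1600 → 2000 — 1 1/3 stops higher (brighter).
Net change so far: 2 1/3 stops darker. Offset with the aperture: f/22 → f/20 → f/18 → f/16 → f/14 → f/13 → f/11 → f/10.

f/10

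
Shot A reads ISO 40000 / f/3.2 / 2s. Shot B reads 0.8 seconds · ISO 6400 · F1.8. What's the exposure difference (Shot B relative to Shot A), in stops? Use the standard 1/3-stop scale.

Aperture: f/3.2 → f/2.8 → f/2.5 → f/2.2 → f/2 → f/1.8 — 1 2/3 stops larger aperture (brighter).
Shutter speed: 2 → 1.6 → 1.3 → 1 → 0.8 — 1 1/3 stops faster (darker).
ISO: 40000 → 32000 → 25600 → 20000 → 16000 → 12800 → 10000 → 8000 → 6400 — 2 2/3 stops lower (darker).
Net: +1 2/3 −1 1/3 −2 2/3 = −2 1/3 stops.

2 1/3 stops darker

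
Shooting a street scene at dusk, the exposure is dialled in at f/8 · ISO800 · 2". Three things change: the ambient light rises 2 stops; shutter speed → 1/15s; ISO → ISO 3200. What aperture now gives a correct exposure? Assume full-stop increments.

Scene light: 2 stops brighter.
Shutter speed: 2 → 1 → 1/2 → 1/4 → 1/8 → 1/15 — 5 stops shorter (darker).
ISO: 800 → 1600 → 3200 — 2 stops raised (brighter).
Net so far: 1 stop darker. Aperture: f/8 → f/5.6.

f/5.6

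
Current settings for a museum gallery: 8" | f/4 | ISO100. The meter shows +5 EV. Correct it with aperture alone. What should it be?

Overexposed by 5 stops → need 5 stops darker.
Aperture: f/4 → f/5.6 → f/8 → f/11 → f/16 → f/22.

f/22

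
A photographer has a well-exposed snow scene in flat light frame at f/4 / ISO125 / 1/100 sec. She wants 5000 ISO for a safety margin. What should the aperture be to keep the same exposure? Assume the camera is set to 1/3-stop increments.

ISO: 125 → 160 → 200 → 250 → 320 → 400 → 500 → 640 → 800 → 1000 → 1250 → 1600 → 2000 → 2500 → 3200 → 4000 → 5000 — 5 1/3 stops raised (brighter).
Need 5 1/3 stops darker from the aperture: f/4 → f/4.5 → f/5 → f/5.6 → f/6.3 → f/7.1 → f/8 → f/9 → f/10 → f/11 → f/13 → f/14 → f/16 → f/18 → f/20 → f/22 → f/25.

f/25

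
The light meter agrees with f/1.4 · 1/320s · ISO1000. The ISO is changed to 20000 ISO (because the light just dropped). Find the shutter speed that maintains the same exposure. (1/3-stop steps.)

ISO: 1000 → 1250 → 1600 → 2000 → 2500 → 3200 → 4000 → 5000 → 6400 → 8000 → 10000 → 12800 → 16000 → 20000 — 4 1/3 stops raised (brighter).
Need 4 1/3 stops darker from the shutter speed: 1/320 → 1/400 → 1/500 → 1/640 → 1/800 → 1/1000 → 1/1250 → 1/1600 → 1/2000 → 1/2500 → 1/3200 → 1/4000 → 1/5000 → 1/6400.

1/6400s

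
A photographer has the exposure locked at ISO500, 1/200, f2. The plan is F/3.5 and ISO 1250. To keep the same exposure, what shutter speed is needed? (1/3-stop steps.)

Aperture: f/2 → f/2.2 → f/2.5 → f/2.8 → f/3.2 → f/3.5 — 1 2/3 stops stopped down (darker).
ISO: 500 → 640 → 800 → 1000 → 1250 — 1 1/3 stops higher (brighter).
Net change so far: 1/3 stop darker. Offset with the shutter speed: 1/200 → 1/160.

1/160s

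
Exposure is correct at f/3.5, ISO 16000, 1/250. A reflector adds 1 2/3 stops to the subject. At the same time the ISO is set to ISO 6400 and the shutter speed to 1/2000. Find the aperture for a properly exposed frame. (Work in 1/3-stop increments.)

f/1.4

Scene light: 1 2/3 stops brighter.
ISO: 16000 → 12800 → 10000 → 8000 → 6400 — 1 1/3 stops dropped (darker).
Shutter speed: 1/250 → 1/320 → 1/400 → 1/500 → 1/640 → 1/800 → 1/1000 → 1/1250 → 1/1600 → 1/2000 — 3 stops faster (darker).
Net so far: 2 2/3 stops darker. Aperture: f/3.5 → f/3.2 → f/2.8 → f/2.5 → f/2.2 → f/2 → f/1.8 → f/1.6 → f/1.4.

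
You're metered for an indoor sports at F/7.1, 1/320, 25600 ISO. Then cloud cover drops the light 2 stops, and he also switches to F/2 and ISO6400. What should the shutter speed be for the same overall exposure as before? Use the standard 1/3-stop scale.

1/250s

Scene light: 2 stops darker.
Aperture: f/7.1 → f/6.3 → f/5.6 → f/5 → f/4.5 → f/4 → f/3.5 → f/3.2 → f/2.8 → f/2.5 → f/2.2 → f/2 — 3 2/3 stops larger aperture (brighter).
ISO: 25600 → 20000 → 16000 → 12800 → 10000 → 8000 → 6400 — 2 stops dropped (darker).
Net so far: 1/3 stop darker. Shutter speed: 1/320 → 1/250.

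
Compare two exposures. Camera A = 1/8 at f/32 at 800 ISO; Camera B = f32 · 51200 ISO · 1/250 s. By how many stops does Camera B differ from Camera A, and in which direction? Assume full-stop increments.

Aperture: unchanged.
Shutter speed: 1/8 → 1/15 → 1/30 → 1/60 → 1/125 → 1/250 — 5 stops faster (darker).
ISO: 800 → 1600 → 3200 → 6400 → 12800 → 25600 → 51200 — 6 stops raised (brighter).
Net: −5 +6 = +1 stop.

1 stop brighter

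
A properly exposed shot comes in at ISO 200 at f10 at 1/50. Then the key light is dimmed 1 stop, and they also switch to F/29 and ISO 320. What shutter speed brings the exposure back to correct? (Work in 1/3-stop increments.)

1/5s

Scene light: 1 stop darker.
Aperture: f/10 → f/11 → f/13 → f/14 → f/16 → f/18 → f/20 → f/22 → f/25 → f/29 — 3 stops smaller aperture (darker).
ISO: 200 → 250 → 320 — 2/3 stop higher (brighter).
Net so far: 3 1/3 stops darker. Shutter speed: 1/50 → 1/40 → 1/30 → 1/25 → 1/20 → 1/15 → 1/13 → 1/10 → 1/8 → 1/6 → 1/5.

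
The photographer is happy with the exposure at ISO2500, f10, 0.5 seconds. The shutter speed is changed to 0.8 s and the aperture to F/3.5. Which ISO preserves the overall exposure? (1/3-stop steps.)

Shutter speed: 0.5 → 0.6 → 0.8 — 2/3 stop longer (brighter).
Aperture: f/10 → f/9 → f/8 → f/7.1 → f/6.3 → f/5.6 → f/5 → f/4.5 → f/4 → f/3.5 — 3 stops opened up (brighter).
Net change so far: 3 2/3 stops brighter. Offset with the ISO: 2500 → 2000 → 1600 → 1250 → 1000 → 800 → 640 → 500 → 400 → 320 → 250 → 200.

ISO 200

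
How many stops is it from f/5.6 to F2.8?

2 stops

f/5.6 → f/4 → f/2.8 — count the steps: 2 stops.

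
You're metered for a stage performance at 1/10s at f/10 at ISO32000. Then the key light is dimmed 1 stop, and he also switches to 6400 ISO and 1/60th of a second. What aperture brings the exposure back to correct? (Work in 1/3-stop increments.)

f/1.2

Scene light: 1 stop darker.
ISO: 32000 → 25600 → 20000 → 16000 → 12800 → 10000 → 8000 → 6400 — 2 1/3 stops dropped (darker).
Shutter speed: 1/10 → 1/13 → 1/15 → 1/20 → 1/25 → 1/30 → 1/40 → 1/50 → 1/60 — 2 2/3 stops faster (darker).
Net so far: 6 stops darker. Aperture: f/10 → f/9 → f/8 → f/7.1 → f/6.3 → f/5.6 → f/5 → f/4.5 → f/4 → f/3.5 → f/3.2 → f/2.8 → f/2.5 → f/2.2 → f/2 → f/1.8 → f/1.6 → f/1.4 → f/1.2.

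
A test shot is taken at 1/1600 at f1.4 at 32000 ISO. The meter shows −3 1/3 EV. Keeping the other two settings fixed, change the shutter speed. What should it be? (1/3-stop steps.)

Underexposed by 3 1/3 stops → need 3 1/3 stops brighter.
Shutter speed: 1/1600 → 1/1250 → 1/1000 → 1/800 → 1/640 → 1/500 → 1/400 → 1/320 → 1/250 → 1/200 → 1/160.

1/160s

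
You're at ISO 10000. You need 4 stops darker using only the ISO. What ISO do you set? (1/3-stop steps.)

ISO 640

ISO: 10000 → 8000 → 6400 → 5000 → 4000 → 3200 → 2500 → 2000 → 1600 → 1250 → 1000 → 800 → 640 — 4 stops lower (darker).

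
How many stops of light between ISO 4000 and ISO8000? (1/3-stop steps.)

4000 → 5000 → 6400 → 8000 — count the steps: 3 third-stops = 1 stop.

1 stop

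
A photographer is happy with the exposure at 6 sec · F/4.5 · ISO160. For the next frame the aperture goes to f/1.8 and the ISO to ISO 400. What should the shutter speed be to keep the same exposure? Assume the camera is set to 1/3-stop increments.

Aperture: f/4.5 → f/4 → f/3.5 → f/3.2 → f/2.8 → f/2.5 → f/2.2 → f/2 → f/1.8 — 2 2/3 stops larger aperture (brighter).
ISO: 160 → 200 → 250 → 320 → 400 — 1 1/3 stops raised (brighter).
Net change so far: 4 stops brighter. Offset with the shutter speed: 6 → 5 → 4 → 3.2 → 2.5 → 2 → 1.6 → 1.3 → 1 → 0.8 → 0.6 → 0.5 → 0.4.

0.4 s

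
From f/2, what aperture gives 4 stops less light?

f/8

Aperture: f/2 → f/2.8 → f/4 → f/5.6 → f/8 — 4 stops smaller aperture (darker).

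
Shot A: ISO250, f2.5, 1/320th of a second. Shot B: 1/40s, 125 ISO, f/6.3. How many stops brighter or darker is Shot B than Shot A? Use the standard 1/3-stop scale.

Aperture: f/2.5 → f/2.8 → f/3.2 → f/3.5 → f/4 → f/4.5 → f/5 → f/5.6 → f/6.3 — 2 2/3 stops narrower (darker).
Shutter speed: 1/320 → 1/250 → 1/200 → 1/160 → 1/125 → 1/100 → 1/80 → 1/60 → 1/50 → 1/40 — 3 stops longer (brighter).
ISO: 250 → 200 → 160 → 125 — 1 stop lower (darker).
Net: −2 2/3 +3 −1 = −2/3 stops.

2/3 stop darker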